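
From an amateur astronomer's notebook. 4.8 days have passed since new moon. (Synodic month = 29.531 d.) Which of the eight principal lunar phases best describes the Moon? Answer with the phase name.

θ ≈ 360° × 4.8/29.531 = 59°, which falls in the waxing crescent sector.

waxing crescent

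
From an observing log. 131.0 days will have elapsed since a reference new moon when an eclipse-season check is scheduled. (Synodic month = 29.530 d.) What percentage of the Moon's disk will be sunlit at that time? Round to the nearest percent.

Reduce mod P: 131.0 − 4×29.530 = 12.88 d into the current lunation.
The Moon has covered 12.88/29.530 of its cycle, so θ ≈ 360° × 12.88/29.530 = 157.0°.
Illuminated fraction = (1 − cos 157.0°)/2 = (1 − (-0.921))/2 ≈ 0.960, so 96%.

96%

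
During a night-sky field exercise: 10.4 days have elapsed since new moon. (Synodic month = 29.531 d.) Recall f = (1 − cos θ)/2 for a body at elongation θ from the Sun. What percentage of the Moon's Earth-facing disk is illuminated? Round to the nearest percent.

80%

Phase angle: θ = 360°·(10.4 d)/(29.531 d) = 126.8°.
cos 126.8° = (-0.599), so f = (1 − (-0.599))/2 = 0.799, so 80%.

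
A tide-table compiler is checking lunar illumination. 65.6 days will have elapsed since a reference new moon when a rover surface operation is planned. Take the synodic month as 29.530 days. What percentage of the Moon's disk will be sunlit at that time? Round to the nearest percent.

41%

65.6/29.530 = 2.221 lunations, so 2 complete cycles and 6.54 d into the next.
The Moon has covered 6.54/29.530 of its cycle, so θ ≈ 360° × 6.54/29.530 = 79.7°.
cos 79.7° = 0.178, so f = (1 − 0.178)/2 = 0.411, so 41%.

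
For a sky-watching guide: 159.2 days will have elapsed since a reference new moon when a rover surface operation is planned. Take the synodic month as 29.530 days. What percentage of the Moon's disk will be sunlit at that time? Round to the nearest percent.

89%

159.2 d spans 5 complete synodic months (5 × 29.530 = 147.65 d) plus 11.55 d.
Phase angle: θ = 360°·(11.55 d)/(29.530 d) = 140.8°.
Illuminated fraction = (1 − cos 140.8°)/2 = (1 − (-0.775))/2 ≈ 0.888, so 89%.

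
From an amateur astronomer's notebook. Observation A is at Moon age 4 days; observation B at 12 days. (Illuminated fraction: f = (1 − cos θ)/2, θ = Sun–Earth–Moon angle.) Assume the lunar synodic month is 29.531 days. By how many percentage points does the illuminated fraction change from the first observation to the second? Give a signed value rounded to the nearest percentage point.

+75 pp

θ₁ = 360° × 4/29.531 = 48.8°, f₁ = (1 − cos θ₁)/2 = 0.170.
θ₂ = 360° × 12/29.531 = 146.3°, f₂ = (1 − cos θ₂)/2 = 0.916.
Change = f₂ − f₁ = +0.746 → +75 percentage points.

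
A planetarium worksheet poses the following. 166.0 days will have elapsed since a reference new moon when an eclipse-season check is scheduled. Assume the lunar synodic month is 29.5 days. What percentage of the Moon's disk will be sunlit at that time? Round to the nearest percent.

Reduce mod P: 166.0 − 5×29.5 = 18.50 d into the current lunation.
Phase angle: θ = 360°·(18.50 d)/(29.5 d) = 225.8°.
cos 225.8° = (-0.698), so f = (1 − (-0.698))/2 = 0.849, so 85%.

85%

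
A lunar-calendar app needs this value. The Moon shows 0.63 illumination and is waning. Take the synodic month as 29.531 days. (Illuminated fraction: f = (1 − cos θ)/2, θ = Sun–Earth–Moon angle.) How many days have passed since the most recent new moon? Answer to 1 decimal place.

From f = (1 − cos θ)/2: cos θ = 1 − 2×0.63 = -0.260; arccos → 105.1°.
Waning ⇒ past full, so θ = 360° − 105.1° = 254.9°.
That fraction of the synodic month is 254.9/360 × 29.531 d ≈ 20.91 d.

20.9 days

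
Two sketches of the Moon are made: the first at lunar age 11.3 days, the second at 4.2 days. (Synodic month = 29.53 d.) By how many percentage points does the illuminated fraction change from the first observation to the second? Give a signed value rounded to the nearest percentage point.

-68 pp

θ₁ = 360° × 11.3/29.53 = 137.8°, f₁ = (1 − cos θ₁)/2 = 0.870.
θ₂ = 360° × 4.2/29.53 = 51.2°, f₂ = (1 − cos θ₂)/2 = 0.187.
Change = f₂ − f₁ = -0.683 → -68 percentage points.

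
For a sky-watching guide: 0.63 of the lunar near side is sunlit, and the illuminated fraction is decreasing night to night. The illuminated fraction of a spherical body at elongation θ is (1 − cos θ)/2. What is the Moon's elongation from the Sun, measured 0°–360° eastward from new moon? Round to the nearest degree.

From f = (1 − cos θ)/2: cos θ = 1 − 2×0.63 = -0.260; arccos → 105.1°.
A waning Moon lies in 180°–360°, so θ = 360° − 105.1° = 254.9°.

255°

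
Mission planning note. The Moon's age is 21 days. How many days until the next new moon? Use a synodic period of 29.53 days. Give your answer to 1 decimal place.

The next new moon completes the synodic month: 29.53 − 21 = 8.530 days.

8.5 days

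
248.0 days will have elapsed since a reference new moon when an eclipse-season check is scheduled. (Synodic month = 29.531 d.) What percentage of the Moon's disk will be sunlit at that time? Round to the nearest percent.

90%

248.0/29.531 = 8.398 lunations, so 8 complete cycles and 11.75 d into the next.
Phase angle: θ = 360°·(11.75 d)/(29.531 d) = 143.3°.
Illuminated fraction = (1 − cos 143.3°)/2 = (1 − (-0.801))/2 ≈ 0.901, so 90%.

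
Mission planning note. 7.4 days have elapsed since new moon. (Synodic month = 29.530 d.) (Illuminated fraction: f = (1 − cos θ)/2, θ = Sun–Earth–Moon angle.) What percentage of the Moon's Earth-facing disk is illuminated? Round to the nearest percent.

The Moon has covered 7.4/29.530 of its cycle, so θ ≈ 360° × 7.4/29.530 = 90.2°.
With cos θ = (-0.004), the lit fraction is (1 − (-0.004))/2 ≈ 0.502, so 50%.

50%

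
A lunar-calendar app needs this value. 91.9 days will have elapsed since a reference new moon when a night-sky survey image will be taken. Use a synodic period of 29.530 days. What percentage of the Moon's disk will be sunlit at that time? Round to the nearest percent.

12%

Reduce mod P: 91.9 − 3×29.530 = 3.31 d into the current lunation.
Elongation θ = 360° × 3.31/29.530 ≈ 40.4°.
Illuminated fraction = (1 − cos 40.4°)/2 = (1 − 0.762)/2 ≈ 0.119, so 12%.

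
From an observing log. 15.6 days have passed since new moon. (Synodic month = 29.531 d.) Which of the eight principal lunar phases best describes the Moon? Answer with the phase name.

θ ≈ 360° × 15.6/29.531 = 190°, which falls in the full moon sector.

full moon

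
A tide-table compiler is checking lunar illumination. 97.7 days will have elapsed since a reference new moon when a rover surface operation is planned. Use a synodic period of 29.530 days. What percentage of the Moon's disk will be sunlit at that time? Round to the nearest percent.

68%

97.7/29.530 = 3.308 lunations, so 3 complete cycles and 9.11 d into the next.
The Moon has covered 9.11/29.530 of its cycle, so θ ≈ 360° × 9.11/29.530 = 111.1°.
With cos θ = (-0.359), the lit fraction is (1 − (-0.359))/2 ≈ 0.680, so 68%.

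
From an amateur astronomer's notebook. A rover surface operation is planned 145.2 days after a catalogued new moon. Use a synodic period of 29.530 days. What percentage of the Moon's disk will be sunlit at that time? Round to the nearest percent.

145.2 d spans 4 complete synodic months (4 × 29.530 = 118.12 d) plus 27.08 d.
Phase angle: θ = 360°·(27.08 d)/(29.530 d) = 330.1°.
With cos θ = 0.867, the lit fraction is (1 − 0.867)/2 ≈ 0.066, so 7%.

7%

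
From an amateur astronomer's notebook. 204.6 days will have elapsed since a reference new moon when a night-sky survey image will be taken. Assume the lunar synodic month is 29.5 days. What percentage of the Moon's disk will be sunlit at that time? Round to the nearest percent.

204.6/29.5 = 6.936 lunations, so 6 complete cycles and 27.60 d into the next.
The Moon has covered 27.60/29.5 of its cycle, so θ ≈ 360° × 27.60/29.5 = 336.8°.
cos 336.8° = 0.919, so f = (1 − 0.919)/2 = 0.040, so 4%.

4%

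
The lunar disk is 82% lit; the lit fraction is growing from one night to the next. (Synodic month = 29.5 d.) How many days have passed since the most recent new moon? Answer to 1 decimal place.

10.6 days

cos θ = 1 − 2f = -0.640, giving a principal value of 129.8°.
Before full moon the principal value applies: θ = 129.8°.
That fraction of the synodic month is 129.8/360 × 29.5 d ≈ 10.64 d.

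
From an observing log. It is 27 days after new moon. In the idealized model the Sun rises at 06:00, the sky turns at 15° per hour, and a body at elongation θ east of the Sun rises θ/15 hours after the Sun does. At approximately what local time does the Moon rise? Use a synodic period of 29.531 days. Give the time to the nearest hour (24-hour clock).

Elongation θ = 360° × 27/29.531 ≈ 329.1°.
At 15° of sky rotation per hour, 329.1° corresponds to a 21.94 h lag.
06:00 + 21.94 h ≈ 03:57 → 04:00 to the nearest hour.

04:00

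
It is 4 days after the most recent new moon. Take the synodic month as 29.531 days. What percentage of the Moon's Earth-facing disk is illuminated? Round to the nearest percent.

The Moon has covered 4/29.531 of its cycle, so θ ≈ 360° × 4/29.531 = 48.8°.
cos 48.8° = 0.659, so f = (1 − 0.659)/2 = 0.170, so 17%.

17%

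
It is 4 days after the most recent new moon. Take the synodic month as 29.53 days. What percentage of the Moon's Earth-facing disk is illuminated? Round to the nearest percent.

17%

Elongation θ = 360° × 4/29.53 ≈ 48.8°.
With cos θ = 0.659, the lit fraction is (1 − 0.659)/2 ≈ 0.170, so 17%.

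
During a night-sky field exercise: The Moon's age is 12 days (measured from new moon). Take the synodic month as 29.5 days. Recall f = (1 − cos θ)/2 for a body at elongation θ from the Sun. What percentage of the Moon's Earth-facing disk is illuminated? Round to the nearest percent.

The Moon has covered 12/29.5 of its cycle, so θ ≈ 360° × 12/29.5 = 146.4°.
With cos θ = (-0.833), the lit fraction is (1 − (-0.833))/2 ≈ 0.917, so 92%.

92%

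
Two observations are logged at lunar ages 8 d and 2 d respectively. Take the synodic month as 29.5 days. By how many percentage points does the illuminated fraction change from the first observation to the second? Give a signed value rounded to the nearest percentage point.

-52 pp

θ₁ = 360° × 8/29.5 = 97.6°, f₁ = (1 − cos θ₁)/2 = 0.566.
θ₂ = 360° × 2/29.5 = 24.4°, f₂ = (1 − cos θ₂)/2 = 0.045.
Change = f₂ − f₁ = -0.522 → -52 percentage points.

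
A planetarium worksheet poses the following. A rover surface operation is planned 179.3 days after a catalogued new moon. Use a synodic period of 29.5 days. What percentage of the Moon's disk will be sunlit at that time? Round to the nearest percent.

6%

179.3/29.5 = 6.078 lunations, so 6 complete cycles and 2.30 d into the next.
The Moon has covered 2.30/29.5 of its cycle, so θ ≈ 360° × 2.30/29.5 = 28.1°.
cos 28.1° = 0.882, so f = (1 − 0.882)/2 = 0.059, so 6%.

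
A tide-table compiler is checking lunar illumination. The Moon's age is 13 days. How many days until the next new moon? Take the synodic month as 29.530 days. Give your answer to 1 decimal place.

16.5 days

One full lunation from the last new moon is 29.530 d; remaining = 29.530 − 13 = 16.530 d.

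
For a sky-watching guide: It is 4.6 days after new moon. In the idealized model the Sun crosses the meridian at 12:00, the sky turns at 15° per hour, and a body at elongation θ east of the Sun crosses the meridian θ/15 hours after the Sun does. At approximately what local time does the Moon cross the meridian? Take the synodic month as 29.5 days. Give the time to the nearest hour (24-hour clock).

Elongation θ = 360° × 4.6/29.5 ≈ 56.1°.
The Moon trails the Sun by θ/15 = 56.1/15 ≈ 3.74 hours.
12:00 + 3.74 h ≈ 15:45 → 16:00 to the nearest hour.

16:00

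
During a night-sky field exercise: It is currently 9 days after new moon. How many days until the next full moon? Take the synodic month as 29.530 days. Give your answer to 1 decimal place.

Full moon occurs at elongation 180°, i.e. at age 29.530 × 180/360 = 14.765 d.
So 5.765 days remain (14.765 − 9).

5.8 days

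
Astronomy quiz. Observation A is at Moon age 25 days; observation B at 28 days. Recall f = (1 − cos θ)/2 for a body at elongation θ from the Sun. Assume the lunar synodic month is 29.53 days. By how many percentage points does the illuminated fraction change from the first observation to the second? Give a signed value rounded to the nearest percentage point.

θ₁ = 360° × 25/29.53 = 304.8°, f₁ = (1 − cos θ₁)/2 = 0.215.
θ₂ = 360° × 28/29.53 = 341.3°, f₂ = (1 − cos θ₂)/2 = 0.026.
Change = f₂ − f₁ = -0.189 → -19 percentage points.

-19 pp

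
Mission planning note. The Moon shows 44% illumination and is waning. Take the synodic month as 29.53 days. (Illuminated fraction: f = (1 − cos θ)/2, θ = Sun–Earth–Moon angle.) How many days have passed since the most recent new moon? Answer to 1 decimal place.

22.7 days

Invert f = (1 − cos θ)/2 to get cos θ = 1 − 2(0.44) = 0.120, hence θ₀ = arccos 0.120 = 83.1°.
Waning ⇒ past full, so θ = 360° − 83.1° = 276.9°.
Age = 29.53 × 276.9°/360° ≈ 22.71 days.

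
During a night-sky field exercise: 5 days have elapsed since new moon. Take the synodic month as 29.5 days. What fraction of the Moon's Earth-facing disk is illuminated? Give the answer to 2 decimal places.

0.26

Phase angle: θ = 360°·(5 d)/(29.5 d) = 61.0°.
Illuminated fraction = (1 − cos 61.0°)/2 = (1 − 0.485)/2 ≈ 0.258.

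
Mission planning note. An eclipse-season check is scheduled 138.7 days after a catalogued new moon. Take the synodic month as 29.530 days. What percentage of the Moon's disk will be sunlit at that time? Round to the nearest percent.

138.7 d spans 4 complete synodic months (4 × 29.530 = 118.12 d) plus 20.58 d.
The Moon has covered 20.58/29.530 of its cycle, so θ ≈ 360° × 20.58/29.530 = 250.9°.
cos 250.9° = (-0.327), so f = (1 − (-0.327))/2 = 0.664, so 66%.

66%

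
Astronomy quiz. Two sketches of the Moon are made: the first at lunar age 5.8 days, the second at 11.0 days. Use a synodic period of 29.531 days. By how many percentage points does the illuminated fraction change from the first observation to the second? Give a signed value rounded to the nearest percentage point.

+51 pp

First observation: θ = 360°·5.8/29.531 = 70.7°, so f = 0.335.
Second observation: θ = 134.1°, f = 0.848.
Δf = 0.848 − 0.335 = +0.513, i.e. +51 pp.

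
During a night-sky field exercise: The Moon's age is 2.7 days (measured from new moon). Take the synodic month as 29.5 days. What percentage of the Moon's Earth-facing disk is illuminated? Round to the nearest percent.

Elongation θ = 360° × 2.7/29.5 ≈ 32.9°.
With cos θ = 0.839, the lit fraction is (1 − 0.839)/2 ≈ 0.080, so 8%.

8%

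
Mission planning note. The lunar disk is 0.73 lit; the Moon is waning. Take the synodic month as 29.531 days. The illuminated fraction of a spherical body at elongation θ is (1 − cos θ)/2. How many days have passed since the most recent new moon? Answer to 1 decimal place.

cos θ = 1 − 2f = -0.460, giving a principal value of 117.4°.
Waning ⇒ past full, so θ = 360° − 117.4° = 242.6°.
At 360°/29.531 d per day, 242.6° corresponds to 19.90 days.

19.9 days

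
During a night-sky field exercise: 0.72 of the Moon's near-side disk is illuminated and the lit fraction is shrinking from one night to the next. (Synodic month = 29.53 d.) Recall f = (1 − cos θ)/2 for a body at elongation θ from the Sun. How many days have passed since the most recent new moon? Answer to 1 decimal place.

cos θ = 1 − 2f = -0.440, giving a principal value of 116.1°.
A waning Moon lies in 180°–360°, so θ = 360° − 116.1° = 243.9°.
That fraction of the synodic month is 243.9/360 × 29.53 d ≈ 20.01 d.

20.0 days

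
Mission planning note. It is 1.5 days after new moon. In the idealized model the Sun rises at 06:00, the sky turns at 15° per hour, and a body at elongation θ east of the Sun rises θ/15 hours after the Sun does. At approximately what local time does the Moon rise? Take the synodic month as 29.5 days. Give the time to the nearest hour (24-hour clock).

The Moon has covered 1.5/29.5 of its cycle, so θ ≈ 360° × 1.5/29.5 = 18.3°.
Delay after the Sun = 18.3° / (15°/h) ≈ 1.22 h.
06:00 + 1.22 h ≈ 07:13 → 07:00 to the nearest hour.

07:00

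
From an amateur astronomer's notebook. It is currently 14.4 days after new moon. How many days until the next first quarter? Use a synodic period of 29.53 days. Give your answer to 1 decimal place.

22.5 days

First quarter occurs at elongation 90°, i.e. at age 29.53 × 90/360 = 7.383 d.
This lunation's first quarter (7.383 d) has passed, so add one period: 36.913 − 14.4 = 22.513 days.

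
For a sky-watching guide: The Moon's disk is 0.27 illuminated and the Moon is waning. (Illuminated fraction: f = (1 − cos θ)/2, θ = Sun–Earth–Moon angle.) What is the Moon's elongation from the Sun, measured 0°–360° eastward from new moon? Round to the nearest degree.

From f = (1 − cos θ)/2: cos θ = 1 − 2×0.27 = 0.460; arccos → 62.6°.
A waning Moon lies in 180°–360°, so θ = 360° − 62.6° = 297.4°.

297°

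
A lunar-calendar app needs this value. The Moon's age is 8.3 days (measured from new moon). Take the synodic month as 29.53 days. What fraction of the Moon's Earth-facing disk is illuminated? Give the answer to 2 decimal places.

Elongation θ = 360° × 8.3/29.53 ≈ 101.2°.
Illuminated fraction = (1 − cos 101.2°)/2 = (1 − (-0.194))/2 ≈ 0.597.

0.60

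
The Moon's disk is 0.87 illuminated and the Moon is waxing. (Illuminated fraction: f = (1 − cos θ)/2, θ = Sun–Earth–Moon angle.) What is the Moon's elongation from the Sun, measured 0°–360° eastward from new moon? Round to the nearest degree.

138°

From f = (1 − cos θ)/2: cos θ = 1 − 2×0.87 = -0.740; arccos → 137.7°.
Before full moon the principal value applies: θ = 137.7°.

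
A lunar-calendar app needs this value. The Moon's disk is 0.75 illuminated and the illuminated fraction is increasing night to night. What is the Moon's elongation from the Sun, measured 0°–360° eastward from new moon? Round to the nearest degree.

120°

Invert f = (1 − cos θ)/2 to get cos θ = 1 − 2(0.75) = -0.500, hence θ₀ = arccos -0.500 = 120.0°.
The Moon is waxing (0°–180°), so θ = 120.0° directly.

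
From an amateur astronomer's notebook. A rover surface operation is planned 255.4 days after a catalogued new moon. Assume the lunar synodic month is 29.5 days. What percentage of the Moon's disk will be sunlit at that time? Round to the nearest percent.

77%

255.4/29.5 = 8.658 lunations, so 8 complete cycles and 19.40 d into the next.
Elongation θ = 360° × 19.40/29.5 ≈ 236.7°.
cos 236.7° = (-0.548), so f = (1 − (-0.548))/2 = 0.774, so 77%.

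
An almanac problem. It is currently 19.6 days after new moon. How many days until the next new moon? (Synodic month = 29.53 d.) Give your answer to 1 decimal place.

One full lunation from the last new moon is 29.53 d; remaining = 29.53 − 19.6 = 9.930 d.

9.9 days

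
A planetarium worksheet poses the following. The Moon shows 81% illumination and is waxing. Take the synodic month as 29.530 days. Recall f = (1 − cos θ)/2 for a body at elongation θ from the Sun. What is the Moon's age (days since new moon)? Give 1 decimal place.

10.5 days

cos θ = 1 − 2f = -0.620, giving a principal value of 128.3°.
The Moon is waxing (0°–180°), so θ = 128.3° directly.
Age = 29.530 × 128.3°/360° ≈ 10.53 days.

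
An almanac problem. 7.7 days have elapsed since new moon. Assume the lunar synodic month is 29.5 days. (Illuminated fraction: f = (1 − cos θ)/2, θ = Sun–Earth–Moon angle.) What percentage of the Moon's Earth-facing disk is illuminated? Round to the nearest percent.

The Moon has covered 7.7/29.5 of its cycle, so θ ≈ 360° × 7.7/29.5 = 94.0°.
Illuminated fraction = (1 − cos 94.0°)/2 = (1 − (-0.069))/2 ≈ 0.535, so 53%.

53%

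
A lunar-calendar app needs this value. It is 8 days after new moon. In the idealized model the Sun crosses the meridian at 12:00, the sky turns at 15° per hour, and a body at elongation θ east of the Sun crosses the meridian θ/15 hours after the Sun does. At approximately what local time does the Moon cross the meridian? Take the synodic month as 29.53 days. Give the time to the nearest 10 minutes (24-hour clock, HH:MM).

18:30

Phase angle: θ = 360°·(8 d)/(29.53 d) = 97.5°.
The Moon trails the Sun by θ/15 = 97.5/15 ≈ 6.50 hours.
12:00 + 6.502 h ≈ 18:30 → 18:30 to the nearest ten minutes.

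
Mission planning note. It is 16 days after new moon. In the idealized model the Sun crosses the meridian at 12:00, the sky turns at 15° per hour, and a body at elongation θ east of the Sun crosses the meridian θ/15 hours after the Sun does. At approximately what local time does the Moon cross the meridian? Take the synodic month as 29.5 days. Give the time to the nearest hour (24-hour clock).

Elongation θ = 360° × 16/29.5 ≈ 195.3°.
Delay after the Sun = 195.3° / (15°/h) ≈ 13.02 h.
12:00 + 13.02 h ≈ 01:01 → 01:00 to the nearest hour.

01:00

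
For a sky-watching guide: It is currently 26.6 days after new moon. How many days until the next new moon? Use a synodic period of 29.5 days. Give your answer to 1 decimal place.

One full lunation from the last new moon is 29.5 d; remaining = 29.5 − 26.6 = 2.900 d.

2.9 days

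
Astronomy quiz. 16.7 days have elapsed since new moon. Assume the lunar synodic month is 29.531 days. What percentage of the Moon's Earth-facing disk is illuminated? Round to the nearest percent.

96%

Phase angle: θ = 360°·(16.7 d)/(29.531 d) = 203.6°.
Illuminated fraction = (1 − cos 203.6°)/2 = (1 − (-0.916))/2 ≈ 0.958, so 96%.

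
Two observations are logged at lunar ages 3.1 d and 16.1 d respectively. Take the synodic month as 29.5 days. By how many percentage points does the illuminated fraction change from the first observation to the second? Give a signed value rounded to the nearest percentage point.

θ₁ = 360° × 3.1/29.5 = 37.8°, f₁ = (1 − cos θ₁)/2 = 0.105.
θ₂ = 360° × 16.1/29.5 = 196.5°, f₂ = (1 − cos θ₂)/2 = 0.979.
Change = f₂ − f₁ = +0.874 → +87 percentage points.

+87 pp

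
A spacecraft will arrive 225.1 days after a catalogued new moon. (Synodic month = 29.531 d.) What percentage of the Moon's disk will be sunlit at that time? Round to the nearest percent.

225.1/29.531 = 7.622 lunations, so 7 complete cycles and 18.38 d into the next.
Phase angle: θ = 360°·(18.38 d)/(29.531 d) = 224.1°.
Illuminated fraction = (1 − cos 224.1°)/2 = (1 − (-0.718))/2 ≈ 0.859, so 86%.

86%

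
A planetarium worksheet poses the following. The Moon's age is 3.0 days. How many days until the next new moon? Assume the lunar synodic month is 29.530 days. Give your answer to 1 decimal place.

One full lunation from the last new moon is 29.530 d; remaining = 29.530 − 3.0 = 26.530 d.

26.5 days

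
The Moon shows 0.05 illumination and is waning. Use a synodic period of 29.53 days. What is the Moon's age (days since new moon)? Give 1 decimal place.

cos θ = 1 − 2f = 0.900, giving a principal value of 25.8°.
A waning Moon lies in 180°–360°, so θ = 360° − 25.8° = 334.2°.
Age = 29.53 × 334.2°/360° ≈ 27.41 days.

27.4 days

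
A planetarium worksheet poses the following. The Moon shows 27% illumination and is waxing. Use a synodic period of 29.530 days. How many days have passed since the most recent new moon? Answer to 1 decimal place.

Invert f = (1 − cos θ)/2 to get cos θ = 1 − 2(0.27) = 0.460, hence θ₀ = arccos 0.460 = 62.6°.
Waxing ⇒ before full, so θ = 62.6°.
At 360°/29.530 d per day, 62.6° corresponds to 5.14 days.

5.1 days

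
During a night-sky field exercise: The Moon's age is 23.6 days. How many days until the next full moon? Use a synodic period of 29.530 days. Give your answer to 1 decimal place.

Full moon occurs at elongation 180°, i.e. at age 29.530 × 180/360 = 14.765 d.
This lunation's full moon (14.765 d) has passed, so add one period: 44.295 − 23.6 = 20.695 days.

20.7 days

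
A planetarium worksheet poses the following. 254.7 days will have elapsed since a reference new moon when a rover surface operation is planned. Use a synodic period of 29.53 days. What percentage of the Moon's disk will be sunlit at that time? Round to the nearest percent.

85%

Reduce mod P: 254.7 − 8×29.53 = 18.46 d into the current lunation.
The Moon has covered 18.46/29.53 of its cycle, so θ ≈ 360° × 18.46/29.53 = 225.0°.
cos 225.0° = (-0.707), so f = (1 − (-0.707))/2 = 0.853, so 85%.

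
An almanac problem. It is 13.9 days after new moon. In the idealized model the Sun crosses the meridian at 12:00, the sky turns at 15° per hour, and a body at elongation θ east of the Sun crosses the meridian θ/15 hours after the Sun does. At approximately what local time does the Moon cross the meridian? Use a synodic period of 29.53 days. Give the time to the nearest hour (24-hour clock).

Elongation θ = 360° × 13.9/29.53 ≈ 169.5°.
Delay after the Sun = 169.5° / (15°/h) ≈ 11.30 h.
12:00 + 11.30 h ≈ 23:18 → 23:00 to the nearest hour.

23:00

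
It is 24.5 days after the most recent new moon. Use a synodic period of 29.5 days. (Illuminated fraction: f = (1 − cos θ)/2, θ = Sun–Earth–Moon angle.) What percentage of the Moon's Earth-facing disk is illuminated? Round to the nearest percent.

Elongation θ = 360° × 24.5/29.5 ≈ 299.0°.
cos 299.0° = 0.485, so f = (1 − 0.485)/2 = 0.258, so 26%.

26%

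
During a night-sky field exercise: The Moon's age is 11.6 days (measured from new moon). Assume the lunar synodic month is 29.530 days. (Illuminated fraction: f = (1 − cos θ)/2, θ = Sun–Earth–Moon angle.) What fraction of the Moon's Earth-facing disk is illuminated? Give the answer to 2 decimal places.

0.89

Phase angle: θ = 360°·(11.6 d)/(29.530 d) = 141.4°.
Illuminated fraction = (1 − cos 141.4°)/2 = (1 − (-0.782))/2 ≈ 0.891.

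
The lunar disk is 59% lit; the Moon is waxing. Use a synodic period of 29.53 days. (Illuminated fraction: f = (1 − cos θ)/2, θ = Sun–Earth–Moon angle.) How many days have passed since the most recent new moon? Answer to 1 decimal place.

8.2 days

Invert f = (1 − cos θ)/2 to get cos θ = 1 − 2(0.59) = -0.180, hence θ₀ = arccos -0.180 = 100.4°.
The Moon is waxing (0°–180°), so θ = 100.4° directly.
At 360°/29.53 d per day, 100.4° corresponds to 8.23 days.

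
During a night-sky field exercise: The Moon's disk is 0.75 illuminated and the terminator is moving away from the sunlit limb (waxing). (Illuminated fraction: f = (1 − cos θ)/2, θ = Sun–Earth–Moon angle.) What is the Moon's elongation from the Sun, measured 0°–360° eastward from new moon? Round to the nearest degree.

120°

cos θ = 1 − 2f = -0.500, giving a principal value of 120.0°.
Waxing ⇒ before full, so θ = 120.0°.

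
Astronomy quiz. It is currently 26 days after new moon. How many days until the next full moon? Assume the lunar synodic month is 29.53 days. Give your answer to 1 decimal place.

18.3 days

Full moon occurs at elongation 180°, i.e. at age 29.53 × 180/360 = 14.765 d.
Already past this cycle's full moon; the next is at 14.765 + 29.53 = 44.295 d, so 44.295 − 26 = 18.295 days.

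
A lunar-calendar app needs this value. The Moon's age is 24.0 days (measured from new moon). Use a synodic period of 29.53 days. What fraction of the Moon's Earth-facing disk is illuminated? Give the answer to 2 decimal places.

Phase angle: θ = 360°·(24.0 d)/(29.53 d) = 292.6°.
With cos θ = 0.384, the lit fraction is (1 − 0.384)/2 ≈ 0.308.

0.31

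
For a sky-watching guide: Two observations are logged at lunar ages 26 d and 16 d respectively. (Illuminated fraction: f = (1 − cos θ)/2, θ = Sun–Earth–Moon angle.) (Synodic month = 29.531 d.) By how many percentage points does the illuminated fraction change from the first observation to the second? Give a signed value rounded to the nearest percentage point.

+85 pp

First observation: θ = 360°·26/29.531 = 317.0°, so f = 0.135.
Second observation: θ = 195.0°, f = 0.983.
Δf = 0.983 − 0.135 = +0.848, i.e. +85 pp.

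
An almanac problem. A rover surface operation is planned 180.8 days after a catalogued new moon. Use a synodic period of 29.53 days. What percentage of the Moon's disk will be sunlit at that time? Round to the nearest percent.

14%

180.8/29.53 = 6.123 lunations, so 6 complete cycles and 3.62 d into the next.
Phase angle: θ = 360°·(3.62 d)/(29.53 d) = 44.1°.
Illuminated fraction = (1 − cos 44.1°)/2 = (1 − 0.718)/2 ≈ 0.141, so 14%.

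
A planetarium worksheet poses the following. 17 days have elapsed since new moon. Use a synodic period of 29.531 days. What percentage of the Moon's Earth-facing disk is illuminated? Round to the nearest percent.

Phase angle: θ = 360°·(17 d)/(29.531 d) = 207.2°.
cos 207.2° = (-0.889), so f = (1 − (-0.889))/2 = 0.945, so 94%.

94%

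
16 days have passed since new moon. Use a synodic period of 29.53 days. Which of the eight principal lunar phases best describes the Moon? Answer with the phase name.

full moon

θ ≈ 360° × 16/29.53 = 195°, which falls in the full moon sector.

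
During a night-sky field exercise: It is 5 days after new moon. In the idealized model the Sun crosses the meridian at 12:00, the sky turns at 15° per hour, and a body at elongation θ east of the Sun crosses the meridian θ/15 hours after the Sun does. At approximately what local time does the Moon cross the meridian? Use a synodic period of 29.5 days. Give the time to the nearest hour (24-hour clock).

Elongation θ = 360° × 5/29.5 ≈ 61.0°.
Delay after the Sun = 61.0° / (15°/h) ≈ 4.07 h.
12:00 + 4.07 h ≈ 16:04 → 16:00 to the nearest hour.

16:00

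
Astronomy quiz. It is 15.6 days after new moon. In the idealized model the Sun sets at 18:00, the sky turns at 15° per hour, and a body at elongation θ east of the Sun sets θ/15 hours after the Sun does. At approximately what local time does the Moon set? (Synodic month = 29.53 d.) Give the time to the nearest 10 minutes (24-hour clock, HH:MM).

06:40

Phase angle: θ = 360°·(15.6 d)/(29.53 d) = 190.2°.
At 15° of sky rotation per hour, 190.2° corresponds to a 12.68 h lag.
18:00 + 12.679 h ≈ 06:41 → 06:40 to the nearest ten minutes.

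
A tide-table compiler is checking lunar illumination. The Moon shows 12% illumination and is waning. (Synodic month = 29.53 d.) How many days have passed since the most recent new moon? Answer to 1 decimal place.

26.2 days

From f = (1 − cos θ)/2: cos θ = 1 − 2×0.12 = 0.760; arccos → 40.5°.
Waning ⇒ past full, so θ = 360° − 40.5° = 319.5°.
That fraction of the synodic month is 319.5/360 × 29.53 d ≈ 26.20 d.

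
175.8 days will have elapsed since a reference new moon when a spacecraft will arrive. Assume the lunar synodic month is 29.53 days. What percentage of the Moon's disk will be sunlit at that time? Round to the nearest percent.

175.8 d spans 5 complete synodic months (5 × 29.53 = 147.65 d) plus 28.15 d.
Phase angle: θ = 360°·(28.15 d)/(29.53 d) = 343.2°.
Illuminated fraction = (1 − cos 343.2°)/2 = (1 − 0.957)/2 ≈ 0.021, so 2%.

2%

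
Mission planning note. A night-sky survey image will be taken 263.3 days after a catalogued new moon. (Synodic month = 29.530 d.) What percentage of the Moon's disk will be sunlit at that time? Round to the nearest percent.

7%

Reduce mod P: 263.3 − 8×29.530 = 27.06 d into the current lunation.
Phase angle: θ = 360°·(27.06 d)/(29.530 d) = 329.9°.
cos 329.9° = 0.865, so f = (1 − 0.865)/2 = 0.067, so 7%.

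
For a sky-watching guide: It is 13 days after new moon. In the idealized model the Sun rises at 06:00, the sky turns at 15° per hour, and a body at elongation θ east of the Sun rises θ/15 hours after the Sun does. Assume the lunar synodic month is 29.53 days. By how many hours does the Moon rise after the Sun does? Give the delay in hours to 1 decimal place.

The Moon has covered 13/29.53 of its cycle, so θ ≈ 360° × 13/29.53 = 158.5°.
The Moon trails the Sun by θ/15 = 158.5/15 ≈ 10.57 hours.
So the Moon rises 10.57 h after the Sun.

10.6 h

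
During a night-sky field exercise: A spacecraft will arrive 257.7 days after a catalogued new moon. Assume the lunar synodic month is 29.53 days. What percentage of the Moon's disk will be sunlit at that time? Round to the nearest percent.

Reduce mod P: 257.7 − 8×29.53 = 21.46 d into the current lunation.
Phase angle: θ = 360°·(21.46 d)/(29.53 d) = 261.6°.
cos 261.6° = (-0.146), so f = (1 − (-0.146))/2 = 0.573, so 57%.

57%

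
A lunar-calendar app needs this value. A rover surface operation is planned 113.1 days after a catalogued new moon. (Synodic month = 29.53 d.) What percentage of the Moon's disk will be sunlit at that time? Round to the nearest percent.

26%

Reduce mod P: 113.1 − 3×29.53 = 24.51 d into the current lunation.
The Moon has covered 24.51/29.53 of its cycle, so θ ≈ 360° × 24.51/29.53 = 298.8°.
With cos θ = 0.482, the lit fraction is (1 − 0.482)/2 ≈ 0.259, so 26%.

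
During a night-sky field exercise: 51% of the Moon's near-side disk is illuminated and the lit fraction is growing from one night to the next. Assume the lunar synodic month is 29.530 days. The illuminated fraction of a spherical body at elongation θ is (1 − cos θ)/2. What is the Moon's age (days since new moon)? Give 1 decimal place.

From f = (1 − cos θ)/2: cos θ = 1 − 2×0.51 = -0.020; arccos → 91.1°.
The Moon is waxing (0°–180°), so θ = 91.1° directly.
That fraction of the synodic month is 91.1/360 × 29.530 d ≈ 7.48 d.

7.5 days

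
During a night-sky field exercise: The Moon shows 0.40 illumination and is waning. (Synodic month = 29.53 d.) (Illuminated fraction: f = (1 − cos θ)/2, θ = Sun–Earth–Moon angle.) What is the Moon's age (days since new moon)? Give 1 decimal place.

23.1 days

cos θ = 1 − 2f = 0.200, giving a principal value of 78.5°.
A waning Moon lies in 180°–360°, so θ = 360° − 78.5° = 281.5°.
At 360°/29.53 d per day, 281.5° corresponds to 23.09 days.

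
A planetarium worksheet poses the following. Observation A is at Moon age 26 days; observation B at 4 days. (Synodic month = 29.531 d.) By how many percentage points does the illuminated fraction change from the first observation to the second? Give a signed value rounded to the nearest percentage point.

θ₁ = 360° × 26/29.531 = 317.0°, f₁ = (1 − cos θ₁)/2 = 0.135.
θ₂ = 360° × 4/29.531 = 48.8°, f₂ = (1 − cos θ₂)/2 = 0.170.
Change = f₂ − f₁ = +0.036 → +4 percentage points.

+4 pp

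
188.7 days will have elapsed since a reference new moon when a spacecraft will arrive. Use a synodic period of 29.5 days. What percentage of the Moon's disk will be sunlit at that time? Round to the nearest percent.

90%

Reduce mod P: 188.7 − 6×29.5 = 11.70 d into the current lunation.
Elongation θ = 360° × 11.70/29.5 ≈ 142.8°.
Illuminated fraction = (1 − cos 142.8°)/2 = (1 − (-0.796))/2 ≈ 0.898, so 90%.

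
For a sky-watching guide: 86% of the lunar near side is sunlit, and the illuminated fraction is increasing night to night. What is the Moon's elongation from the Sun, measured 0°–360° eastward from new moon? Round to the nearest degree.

136°

Invert f = (1 − cos θ)/2 to get cos θ = 1 − 2(0.86) = -0.720, hence θ₀ = arccos -0.720 = 136.1°.
The Moon is waxing (0°–180°), so θ = 136.1° directly.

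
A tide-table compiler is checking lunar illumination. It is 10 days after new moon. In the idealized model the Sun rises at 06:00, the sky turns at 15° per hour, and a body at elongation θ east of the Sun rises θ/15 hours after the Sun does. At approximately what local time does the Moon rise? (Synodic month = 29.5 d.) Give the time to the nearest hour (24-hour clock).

Phase angle: θ = 360°·(10 d)/(29.5 d) = 122.0°.
At 15° of sky rotation per hour, 122.0° corresponds to a 8.14 h lag.
06:00 + 8.14 h ≈ 14:08 → 14:00 to the nearest hour.

14:00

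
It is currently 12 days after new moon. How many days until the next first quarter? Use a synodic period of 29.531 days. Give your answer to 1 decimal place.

First quarter is 0.25 of the way through the cycle: age 0.25 × 29.531 = 7.383 d.
This lunation's first quarter (7.383 d) has passed, so add one period: 36.914 − 12 = 24.914 days.

24.9 days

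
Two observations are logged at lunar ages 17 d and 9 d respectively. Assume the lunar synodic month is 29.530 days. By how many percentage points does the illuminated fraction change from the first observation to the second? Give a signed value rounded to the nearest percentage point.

First observation: θ = 360°·17/29.530 = 207.2°, so f = 0.945.
Second observation: θ = 109.7°, f = 0.669.
Δf = 0.669 − 0.945 = -0.276, i.e. -28 pp.

-28 percentage points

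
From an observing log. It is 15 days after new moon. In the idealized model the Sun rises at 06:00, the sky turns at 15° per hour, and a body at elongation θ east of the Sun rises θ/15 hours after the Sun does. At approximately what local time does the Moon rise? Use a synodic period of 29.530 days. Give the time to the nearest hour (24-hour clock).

18:00

Phase angle: θ = 360°·(15 d)/(29.530 d) = 182.9°.
Delay after the Sun = 182.9° / (15°/h) ≈ 12.19 h.
06:00 + 12.19 h ≈ 18:11 → 18:00 to the nearest hour.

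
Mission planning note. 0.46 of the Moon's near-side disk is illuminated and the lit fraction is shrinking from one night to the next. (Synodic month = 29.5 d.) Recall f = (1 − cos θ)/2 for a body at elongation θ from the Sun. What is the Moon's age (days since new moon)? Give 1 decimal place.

22.5 days

cos θ = 1 − 2f = 0.080, giving a principal value of 85.4°.
A waning Moon lies in 180°–360°, so θ = 360° − 85.4° = 274.6°.
That fraction of the synodic month is 274.6/360 × 29.5 d ≈ 22.50 d.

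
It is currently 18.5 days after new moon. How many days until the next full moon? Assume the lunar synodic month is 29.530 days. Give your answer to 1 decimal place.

Full moon occurs at elongation 180°, i.e. at age 29.530 × 180/360 = 14.765 d.
Already past this cycle's full moon; the next is at 14.765 + 29.530 = 44.295 d, so 44.295 − 18.5 = 25.795 days.

25.8 days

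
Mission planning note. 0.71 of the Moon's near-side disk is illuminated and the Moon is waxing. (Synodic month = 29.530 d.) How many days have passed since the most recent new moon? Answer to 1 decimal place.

cos θ = 1 − 2f = -0.420, giving a principal value of 114.8°.
Waxing ⇒ before full, so θ = 114.8°.
That fraction of the synodic month is 114.8/360 × 29.530 d ≈ 9.42 d.

9.4 days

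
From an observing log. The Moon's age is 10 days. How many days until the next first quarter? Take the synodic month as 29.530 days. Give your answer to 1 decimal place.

26.9 days

First quarter is 0.25 of the way through the cycle: age 0.25 × 29.530 = 7.383 d.
Already past this cycle's first quarter; the next is at 7.383 + 29.530 = 36.913 d, so 36.913 − 10 = 26.913 days.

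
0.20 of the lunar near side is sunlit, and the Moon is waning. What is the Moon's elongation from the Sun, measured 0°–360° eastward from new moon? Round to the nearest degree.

307°

Invert f = (1 − cos θ)/2 to get cos θ = 1 − 2(0.20) = 0.600, hence θ₀ = arccos 0.600 = 53.1°.
Since the Moon is past full (waning), take the reflex angle: θ = 360° − 53.1° = 306.9°.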